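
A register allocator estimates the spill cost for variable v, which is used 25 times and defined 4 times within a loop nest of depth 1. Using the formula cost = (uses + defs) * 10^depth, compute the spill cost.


uses + defs = 25 + 4 = 29
10^1 = 10
Spill cost = 29 * 10 = 290

290


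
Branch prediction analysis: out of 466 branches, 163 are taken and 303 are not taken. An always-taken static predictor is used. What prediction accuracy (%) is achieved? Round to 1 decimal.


Predictor: always-taken
Correct predictions = 163
Accuracy = 163 / 466 * 100 = 35.0%

35.0


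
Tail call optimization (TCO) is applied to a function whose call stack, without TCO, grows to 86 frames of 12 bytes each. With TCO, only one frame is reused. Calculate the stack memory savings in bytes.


Without TCO: 86 * 12 = 1032 bytes
With TCO: reuse 1 frame = 12 bytes
Savings = 1032 - 12 = 1020

1020


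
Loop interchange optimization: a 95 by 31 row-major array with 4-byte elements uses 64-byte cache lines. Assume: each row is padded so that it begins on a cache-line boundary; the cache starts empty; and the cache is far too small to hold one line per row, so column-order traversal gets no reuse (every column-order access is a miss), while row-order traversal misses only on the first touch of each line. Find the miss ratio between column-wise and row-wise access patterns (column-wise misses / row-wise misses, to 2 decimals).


Each row occupies 31 * 4 = 124 bytes and starts on a line boundary, so it spans ceil(124 / 64) = 2 cache lines.
Row-major traversal misses (one per line touched): 95 * ceil(31 * 4 / 64) = 190
Column-major traversal misses (no reuse, every access misses): 95 * 31 = 2945
Ratio = 2945 / 190 = 15.5

15.5


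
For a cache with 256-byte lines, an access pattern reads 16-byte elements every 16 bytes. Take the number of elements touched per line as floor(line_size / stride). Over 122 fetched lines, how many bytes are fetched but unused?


Elements per line = floor(256 / 16) = 16
Bytes used per line = 16 * 16 = 256
Wasted per line = 256 - 256 = 0
Total wasted = 0 * 122 = 0

0


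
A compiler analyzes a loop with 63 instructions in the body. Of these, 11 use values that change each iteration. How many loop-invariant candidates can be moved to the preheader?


Invariant candidates = total - loop-dependent
= 63 - 11 = 52

52


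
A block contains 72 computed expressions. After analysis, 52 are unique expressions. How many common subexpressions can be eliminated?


CSE count = total expressions - unique expressions
= 72 - 52 = 20

20


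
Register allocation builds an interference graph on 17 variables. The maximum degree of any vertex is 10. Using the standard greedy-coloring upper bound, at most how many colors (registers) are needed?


Greedy coloring never needs more than (max_degree + 1) colors: when coloring a vertex, at most max_degree neighbors are already colored.
Upper bound = 10 + 1 = 11

11


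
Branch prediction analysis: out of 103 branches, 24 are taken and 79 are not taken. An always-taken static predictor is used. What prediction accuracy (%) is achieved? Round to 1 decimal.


Predictor: always-taken
Correct predictions = 24
Accuracy = 24 / 103 * 100 = 23.3%

23.3


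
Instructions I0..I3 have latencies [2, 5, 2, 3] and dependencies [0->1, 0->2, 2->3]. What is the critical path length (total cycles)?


Compute longest path through dependency graph: dist(Ik) = max over predecessors of dist + latency(Ik).
dist(I0) = latency 2 = 2
dist(I1) = dist(I0) + 5 = 2 + 5 = 7
dist(I2) = dist(I0) + 2 = 2 + 2 = 4
dist(I3) = dist(I2) + 3 = 4 + 3 = 7
Critical path = max dist = 7

7


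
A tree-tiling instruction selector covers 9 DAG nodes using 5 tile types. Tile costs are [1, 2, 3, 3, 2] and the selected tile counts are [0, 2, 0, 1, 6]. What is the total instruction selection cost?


Total cost = sum(count_i * cost_i)
= 0*1 + 2*2 + 0*3 + 1*3 + 6*2
= 19

19


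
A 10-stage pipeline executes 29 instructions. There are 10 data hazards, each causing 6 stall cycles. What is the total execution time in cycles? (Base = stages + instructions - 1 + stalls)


Base cycles = 10 + 29 - 1 = 38
Total stalls = 10 * 6 = 60
Total = 38 + 60 = 98

98


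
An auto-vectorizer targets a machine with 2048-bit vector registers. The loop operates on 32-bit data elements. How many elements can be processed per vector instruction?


Width = SIMD bits / data type bits
= 2048 / 32 = 64

64


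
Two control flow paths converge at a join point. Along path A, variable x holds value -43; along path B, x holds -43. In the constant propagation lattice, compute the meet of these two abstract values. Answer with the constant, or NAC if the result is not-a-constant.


Meet operation: if both paths give the same constant, result is that constant; if they differ, result is NAC (not-a-constant).
Path A: -43, Path B: -43 -> equal
Result: constant -> -43

-43


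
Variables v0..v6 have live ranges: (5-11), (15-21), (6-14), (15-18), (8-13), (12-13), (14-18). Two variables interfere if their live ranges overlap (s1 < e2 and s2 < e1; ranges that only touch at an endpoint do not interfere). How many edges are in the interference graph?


Check all pairs for overlapping intervals.
Two intervals (s1,e1) and (s2,e2) overlap if s1 < e2 and s2 < e1.
v0 (5-11) vs v1..v6: overlaps v2, v4 -> 2
v1 (15-21) vs v2..v6: overlaps v3, v6 -> 2
v2 (6-14) vs v3..v6: overlaps v4, v5 -> 2
v3 (15-18) vs v4..v6: overlaps v6 -> 1
v4 (8-13) vs v5..v6: overlaps v5 -> 1
v5 (12-13) vs v6: overlaps none -> 0
Total overlapping pairs = 2 + 2 + 2 + 1 + 1 + 0 = 8

8


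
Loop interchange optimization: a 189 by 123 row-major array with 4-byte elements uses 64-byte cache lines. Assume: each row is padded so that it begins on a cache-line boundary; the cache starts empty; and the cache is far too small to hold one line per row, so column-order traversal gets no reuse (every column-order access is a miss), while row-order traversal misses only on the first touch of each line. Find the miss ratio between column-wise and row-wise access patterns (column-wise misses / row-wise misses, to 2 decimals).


Each row occupies 123 * 4 = 492 bytes and starts on a line boundary, so it spans ceil(492 / 64) = 8 cache lines.
Row-major traversal misses (one per line touched): 189 * ceil(123 * 4 / 64) = 1512
Column-major traversal misses (no reuse, every access misses): 189 * 123 = 23247
Ratio = 23247 / 1512 = 15.38

15.38


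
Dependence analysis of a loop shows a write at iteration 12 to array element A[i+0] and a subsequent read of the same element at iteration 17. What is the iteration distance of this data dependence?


Distance = read iteration - write iteration
= 17 - 12 = 5

5


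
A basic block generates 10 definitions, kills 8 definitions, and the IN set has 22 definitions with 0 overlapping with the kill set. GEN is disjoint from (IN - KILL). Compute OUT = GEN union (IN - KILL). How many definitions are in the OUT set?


IN - KILL: 22 - 0 = 22 surviving definitions
OUT = GEN + surviving = 10 + 22 = 32

32


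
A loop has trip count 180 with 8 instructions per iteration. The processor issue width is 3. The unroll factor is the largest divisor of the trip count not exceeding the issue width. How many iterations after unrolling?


Largest divisor of 180 <= 3 is 3
New iterations = 180 / 3 = 60

60


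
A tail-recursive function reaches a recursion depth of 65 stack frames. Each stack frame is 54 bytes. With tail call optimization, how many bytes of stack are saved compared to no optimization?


Without TCO: 65 * 54 = 3510 bytes
With TCO: reuse 1 frame = 54 bytes
Savings = 3510 - 54 = 3456

3456


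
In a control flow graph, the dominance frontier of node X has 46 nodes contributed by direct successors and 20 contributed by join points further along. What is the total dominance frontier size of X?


DF(X) = direct successor contributions + join point contributions
= 46 + 20 = 66

66


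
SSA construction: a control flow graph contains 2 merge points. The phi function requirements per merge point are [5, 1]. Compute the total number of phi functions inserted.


Total phi functions = sum of phi functions at each join node
= 5 + 1 = 6

6


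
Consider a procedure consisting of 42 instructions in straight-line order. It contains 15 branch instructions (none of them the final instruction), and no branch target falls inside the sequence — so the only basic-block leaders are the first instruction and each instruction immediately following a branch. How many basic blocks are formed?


With no in-sequence branch targets, the leaders are the first instruction plus the instruction after each branch.
Number of basic blocks = branches + 1
= 15 + 1 = 16

16


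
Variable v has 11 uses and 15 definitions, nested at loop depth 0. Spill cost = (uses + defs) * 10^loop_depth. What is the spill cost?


uses + defs = 11 + 15 = 26
10^0 = 1
Spill cost = 26 * 1 = 26

26


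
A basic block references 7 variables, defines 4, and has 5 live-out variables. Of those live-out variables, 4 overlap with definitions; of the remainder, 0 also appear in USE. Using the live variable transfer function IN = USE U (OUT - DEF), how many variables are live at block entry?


OUT - DEF: 5 - 4 = 1
|IN| = |USE| + |OUT - DEF| - |USE ∩ (OUT - DEF)| = 7 + 1 - 0 = 8

8


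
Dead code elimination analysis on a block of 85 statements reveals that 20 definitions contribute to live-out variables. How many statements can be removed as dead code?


Dead code = total statements - live definitions
= 85 - 20 = 65

65


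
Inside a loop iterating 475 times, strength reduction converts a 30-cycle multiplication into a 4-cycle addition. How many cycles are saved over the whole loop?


Per-iteration saving = 30 - 4 = 26
Total saved = 475 * 26 = 12350

12350


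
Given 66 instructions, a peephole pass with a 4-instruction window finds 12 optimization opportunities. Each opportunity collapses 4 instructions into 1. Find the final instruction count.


Each match removes 3 instructions.
Total removed = 12 * 3 = 36
Remaining = 66 - 36 = 30

30


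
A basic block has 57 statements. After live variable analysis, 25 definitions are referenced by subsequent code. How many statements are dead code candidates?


Dead code = total statements - live definitions
= 57 - 25 = 32

32


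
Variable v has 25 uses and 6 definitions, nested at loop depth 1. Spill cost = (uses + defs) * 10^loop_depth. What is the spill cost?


uses + defs = 25 + 6 = 31
10^1 = 10
Spill cost = 31 * 10 = 310

310


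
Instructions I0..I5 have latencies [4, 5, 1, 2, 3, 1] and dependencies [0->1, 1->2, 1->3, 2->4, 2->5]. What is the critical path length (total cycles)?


Compute longest path through dependency graph: dist(Ik) = max over predecessors of dist + latency(Ik).
dist(I0) = latency 4 = 4
dist(I1) = dist(I0) + 5 = 4 + 5 = 9
dist(I2) = dist(I1) + 1 = 9 + 1 = 10
dist(I3) = dist(I1) + 2 = 9 + 2 = 11
dist(I4) = dist(I2) + 3 = 10 + 3 = 13
dist(I5) = dist(I2) + 1 = 10 + 1 = 11
Critical path = max dist = 13

13


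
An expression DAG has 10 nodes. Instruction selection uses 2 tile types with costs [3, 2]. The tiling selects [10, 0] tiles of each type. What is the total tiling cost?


Total cost = sum(count_i * cost_i)
= 10*3 + 0*2
= 30

30


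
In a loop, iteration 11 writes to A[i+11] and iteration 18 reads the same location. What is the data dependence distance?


Distance = read iteration - write iteration
= 18 - 11 = 7

7


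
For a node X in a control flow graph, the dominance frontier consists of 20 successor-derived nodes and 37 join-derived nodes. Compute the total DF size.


DF(X) = direct successor contributions + join point contributions
= 20 + 37 = 57

57


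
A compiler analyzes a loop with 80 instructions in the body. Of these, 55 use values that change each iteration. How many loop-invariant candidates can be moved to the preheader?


Invariant candidates = total - loop-dependent
= 80 - 55 = 25

25


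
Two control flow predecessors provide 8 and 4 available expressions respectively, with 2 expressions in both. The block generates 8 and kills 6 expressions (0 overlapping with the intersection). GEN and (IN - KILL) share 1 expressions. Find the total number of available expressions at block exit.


IN = intersection of predecessors = 2
IN - KILL = 2 - 0 = 2
|OUT| = |GEN| + |IN - KILL| - |GEN ∩ (IN - KILL)| = 8 + 2 - 1 = 9

9


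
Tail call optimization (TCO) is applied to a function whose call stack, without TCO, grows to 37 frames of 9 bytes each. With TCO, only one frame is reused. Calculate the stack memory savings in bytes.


Without TCO: 37 * 9 = 333 bytes
With TCO: reuse 1 frame = 9 bytes
Savings = 333 - 9 = 324

324


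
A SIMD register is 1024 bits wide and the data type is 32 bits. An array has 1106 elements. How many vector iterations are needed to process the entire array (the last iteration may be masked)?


Width = 1024 / 32 = 32 elements per vector op
Iterations = ceil(1106 / 32) = 35

35


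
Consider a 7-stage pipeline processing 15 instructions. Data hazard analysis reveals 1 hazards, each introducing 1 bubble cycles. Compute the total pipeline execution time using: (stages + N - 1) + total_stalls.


Base cycles = 7 + 15 - 1 = 21
Total stalls = 1 * 1 = 1
Total = 21 + 1 = 22

22


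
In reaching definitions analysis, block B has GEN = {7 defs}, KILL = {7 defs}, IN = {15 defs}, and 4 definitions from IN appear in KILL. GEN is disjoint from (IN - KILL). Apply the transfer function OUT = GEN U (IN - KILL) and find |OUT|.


IN - KILL: 15 - 4 = 11 surviving definitions
OUT = GEN + surviving = 7 + 11 = 18

18


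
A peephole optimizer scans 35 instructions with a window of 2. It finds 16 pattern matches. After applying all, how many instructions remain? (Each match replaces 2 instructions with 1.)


Each match removes 1 instructions.
Total removed = 16 * 1 = 16
Remaining = 35 - 16 = 19

19


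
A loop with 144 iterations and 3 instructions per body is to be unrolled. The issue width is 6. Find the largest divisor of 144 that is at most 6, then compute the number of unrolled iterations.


Largest divisor of 144 <= 6 is 6
New iterations = 144 / 6 = 24

24


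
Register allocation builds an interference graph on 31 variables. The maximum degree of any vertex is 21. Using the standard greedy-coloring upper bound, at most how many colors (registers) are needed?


Greedy coloring never needs more than (max_degree + 1) colors: when coloring a vertex, at most max_degree neighbors are already colored.
Upper bound = 21 + 1 = 22

22


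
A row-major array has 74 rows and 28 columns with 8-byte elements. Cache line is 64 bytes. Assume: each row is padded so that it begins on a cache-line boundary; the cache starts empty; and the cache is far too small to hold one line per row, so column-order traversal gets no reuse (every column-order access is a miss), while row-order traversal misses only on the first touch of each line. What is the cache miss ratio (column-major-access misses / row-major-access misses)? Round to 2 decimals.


Each row occupies 28 * 8 = 224 bytes and starts on a line boundary, so it spans ceil(224 / 64) = 4 cache lines.
Row-major traversal misses (one per line touched): 74 * ceil(28 * 8 / 64) = 296
Column-major traversal misses (no reuse, every access misses): 74 * 28 = 2072
Ratio = 2072 / 296 = 7.0

7.0


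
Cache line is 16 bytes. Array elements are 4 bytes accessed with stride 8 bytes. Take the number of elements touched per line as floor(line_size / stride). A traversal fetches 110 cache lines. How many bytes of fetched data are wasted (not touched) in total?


Elements per line = floor(16 / 8) = 2
Bytes used per line = 2 * 4 = 8
Wasted per line = 16 - 8 = 8
Total wasted = 8 * 110 = 880

880


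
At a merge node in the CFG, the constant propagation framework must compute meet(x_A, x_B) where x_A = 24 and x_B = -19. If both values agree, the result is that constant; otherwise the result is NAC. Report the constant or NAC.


Meet operation: if both paths give the same constant, result is that constant; if they differ, result is NAC (not-a-constant).
Path A: 24, Path B: -19 -> differ
Result: not-a-constant -> NAC

NAC


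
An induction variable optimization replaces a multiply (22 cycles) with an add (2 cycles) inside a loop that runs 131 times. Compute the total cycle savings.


Per-iteration saving = 22 - 2 = 20
Total saved = 131 * 20 = 2620

2620


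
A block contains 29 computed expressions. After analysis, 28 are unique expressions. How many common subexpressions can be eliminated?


CSE count = total expressions - unique expressions
= 29 - 28 = 1

1


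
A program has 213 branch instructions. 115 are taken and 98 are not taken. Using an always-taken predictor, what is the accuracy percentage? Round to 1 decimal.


Predictor: always-taken
Correct predictions = 115
Accuracy = 115 / 213 * 100 = 54.0%

54.0


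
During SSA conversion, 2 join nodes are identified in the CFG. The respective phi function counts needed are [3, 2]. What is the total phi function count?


Total phi functions = sum of phi functions at each join node
= 3 + 2 = 5

5


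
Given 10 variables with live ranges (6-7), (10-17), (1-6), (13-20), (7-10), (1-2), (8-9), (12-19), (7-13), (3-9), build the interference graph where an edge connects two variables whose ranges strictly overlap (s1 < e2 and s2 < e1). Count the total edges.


Check all pairs for overlapping intervals.
Two intervals (s1,e1) and (s2,e2) overlap if s1 < e2 and s2 < e1.
v0 (6-7) vs v1..v9: overlaps v9 -> 1
v1 (10-17) vs v2..v9: overlaps v3, v7, v8 -> 3
v2 (1-6) vs v3..v9: overlaps v5, v9 -> 2
v3 (13-20) vs v4..v9: overlaps v7 -> 1
v4 (7-10) vs v5..v9: overlaps v6, v8, v9 -> 3
v5 (1-2) vs v6..v9: overlaps none -> 0
v6 (8-9) vs v7..v9: overlaps v8, v9 -> 2
v7 (12-19) vs v8..v9: overlaps v8 -> 1
v8 (7-13) vs v9: overlaps v9 -> 1
Total overlapping pairs = 1 + 3 + 2 + 1 + 3 + 0 + 2 + 1 + 1 = 14

14


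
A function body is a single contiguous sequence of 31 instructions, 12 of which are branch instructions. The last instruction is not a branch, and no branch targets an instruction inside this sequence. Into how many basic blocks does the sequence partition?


With no in-sequence branch targets, the leaders are the first instruction plus the instruction after each branch.
Number of basic blocks = branches + 1
= 12 + 1 = 13

13


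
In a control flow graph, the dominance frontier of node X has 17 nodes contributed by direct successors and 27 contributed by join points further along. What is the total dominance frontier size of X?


DF(X) = direct successor contributions + join point contributions
= 17 + 27 = 44

44


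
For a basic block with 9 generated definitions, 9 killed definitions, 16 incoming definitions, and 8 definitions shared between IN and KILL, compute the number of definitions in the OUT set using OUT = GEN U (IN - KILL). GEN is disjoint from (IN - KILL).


IN - KILL: 16 - 8 = 8 surviving definitions
OUT = GEN + surviving = 9 + 8 = 17

17


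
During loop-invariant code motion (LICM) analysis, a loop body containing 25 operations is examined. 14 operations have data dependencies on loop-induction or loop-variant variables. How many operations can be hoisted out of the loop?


Invariant candidates = total - loop-dependent
= 25 - 14 = 11

11


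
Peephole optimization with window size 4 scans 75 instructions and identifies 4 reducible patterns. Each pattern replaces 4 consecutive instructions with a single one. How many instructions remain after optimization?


Each match removes 3 instructions.
Total removed = 4 * 3 = 12
Remaining = 75 - 12 = 63

63


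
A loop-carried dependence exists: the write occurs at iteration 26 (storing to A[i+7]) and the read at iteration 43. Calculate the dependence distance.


Distance = read iteration - write iteration
= 43 - 26 = 17

17


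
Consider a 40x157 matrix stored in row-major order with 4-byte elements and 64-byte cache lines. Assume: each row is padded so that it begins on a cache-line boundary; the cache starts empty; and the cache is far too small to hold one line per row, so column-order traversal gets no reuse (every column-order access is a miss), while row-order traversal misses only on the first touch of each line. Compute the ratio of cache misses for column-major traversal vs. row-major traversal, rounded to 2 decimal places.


Each row occupies 157 * 4 = 628 bytes and starts on a line boundary, so it spans ceil(628 / 64) = 10 cache lines.
Row-major traversal misses (one per line touched): 40 * ceil(157 * 4 / 64) = 400
Column-major traversal misses (no reuse, every access misses): 40 * 157 = 6280
Ratio = 6280 / 400 = 15.7

15.7


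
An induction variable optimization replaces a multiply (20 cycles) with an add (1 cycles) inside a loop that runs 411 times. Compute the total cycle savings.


Per-iteration saving = 20 - 1 = 19
Total saved = 411 * 19 = 7809

7809


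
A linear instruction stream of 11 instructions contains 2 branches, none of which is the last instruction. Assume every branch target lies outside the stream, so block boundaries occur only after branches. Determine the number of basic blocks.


With no in-sequence branch targets, the leaders are the first instruction plus the instruction after each branch.
Number of basic blocks = branches + 1
= 2 + 1 = 3

3


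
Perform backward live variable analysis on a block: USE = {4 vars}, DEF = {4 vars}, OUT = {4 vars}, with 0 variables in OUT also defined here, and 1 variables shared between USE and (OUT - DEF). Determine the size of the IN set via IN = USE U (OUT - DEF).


OUT - DEF: 4 - 0 = 4
|IN| = |USE| + |OUT - DEF| - |USE ∩ (OUT - DEF)| = 4 + 4 - 1 = 7

7


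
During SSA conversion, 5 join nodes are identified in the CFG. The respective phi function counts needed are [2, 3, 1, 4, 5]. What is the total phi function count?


Total phi functions = sum of phi functions at each join node
= 2 + 3 + 1 + 4 + 5 = 15

15


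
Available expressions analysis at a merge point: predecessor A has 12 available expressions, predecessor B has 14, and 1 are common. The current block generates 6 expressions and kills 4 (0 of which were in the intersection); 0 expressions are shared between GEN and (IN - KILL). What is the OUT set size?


IN = intersection of predecessors = 1
IN - KILL = 1 - 0 = 1
|OUT| = |GEN| + |IN - KILL| - |GEN ∩ (IN - KILL)| = 6 + 1 - 0 = 7

7


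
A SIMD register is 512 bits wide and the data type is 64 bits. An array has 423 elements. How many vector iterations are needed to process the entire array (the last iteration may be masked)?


Width = 512 / 64 = 8 elements per vector op
Iterations = ceil(423 / 8) = 53

53


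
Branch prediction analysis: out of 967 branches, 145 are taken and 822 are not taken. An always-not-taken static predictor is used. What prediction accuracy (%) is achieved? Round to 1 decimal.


Predictor: always-not-taken
Correct predictions = 822
Accuracy = 822 / 967 * 100 = 85.0%

85.0


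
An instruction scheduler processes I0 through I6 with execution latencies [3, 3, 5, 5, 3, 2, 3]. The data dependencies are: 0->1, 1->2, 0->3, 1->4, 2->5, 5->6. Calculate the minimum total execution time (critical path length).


Compute longest path through dependency graph: dist(Ik) = max over predecessors of dist + latency(Ik).
dist(I0) = latency 3 = 3
dist(I1) = dist(I0) + 3 = 3 + 3 = 6
dist(I2) = dist(I1) + 5 = 6 + 5 = 11
dist(I3) = dist(I0) + 5 = 3 + 5 = 8
dist(I4) = dist(I1) + 3 = 6 + 3 = 9
dist(I5) = dist(I2) + 2 = 11 + 2 = 13
dist(I6) = dist(I5) + 3 = 13 + 3 = 16
Critical path = max dist = 16

16


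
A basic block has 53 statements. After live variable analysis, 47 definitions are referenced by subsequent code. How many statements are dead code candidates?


Dead code = total statements - live definitions
= 53 - 47 = 6

6


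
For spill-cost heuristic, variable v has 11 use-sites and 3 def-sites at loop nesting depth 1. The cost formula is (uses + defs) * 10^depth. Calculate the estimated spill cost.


uses + defs = 11 + 3 = 14
10^1 = 10
Spill cost = 14 * 10 = 140

140


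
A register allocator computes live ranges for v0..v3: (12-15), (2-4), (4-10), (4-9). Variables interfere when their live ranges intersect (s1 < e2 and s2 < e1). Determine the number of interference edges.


Check all pairs for overlapping intervals.
Two intervals (s1,e1) and (s2,e2) overlap if s1 < e2 and s2 < e1.
v0 (12-15) vs v1..v3: overlaps none -> 0
v1 (2-4) vs v2..v3: overlaps none -> 0
v2 (4-10) vs v3: overlaps v3 -> 1
Total overlapping pairs = 0 + 0 + 1 = 1

1


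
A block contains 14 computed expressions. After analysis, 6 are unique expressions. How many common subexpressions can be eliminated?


CSE count = total expressions - unique expressions
= 14 - 6 = 8

8


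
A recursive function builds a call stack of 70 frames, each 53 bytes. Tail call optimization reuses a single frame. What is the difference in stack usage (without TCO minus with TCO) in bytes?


Without TCO: 70 * 53 = 3710 bytes
With TCO: reuse 1 frame = 53 bytes
Savings = 3710 - 53 = 3657

3657


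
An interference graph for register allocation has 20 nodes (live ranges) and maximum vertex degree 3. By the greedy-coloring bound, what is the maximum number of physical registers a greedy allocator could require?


Greedy coloring never needs more than (max_degree + 1) colors: when coloring a vertex, at most max_degree neighbors are already colored.
Upper bound = 3 + 1 = 4

4


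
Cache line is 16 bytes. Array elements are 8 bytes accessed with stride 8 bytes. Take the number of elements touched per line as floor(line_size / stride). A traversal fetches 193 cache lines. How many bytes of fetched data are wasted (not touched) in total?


Elements per line = floor(16 / 8) = 2
Bytes used per line = 2 * 8 = 16
Wasted per line = 16 - 16 = 0
Total wasted = 0 * 193 = 0

0


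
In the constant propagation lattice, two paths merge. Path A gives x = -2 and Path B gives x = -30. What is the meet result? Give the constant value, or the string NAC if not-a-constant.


Meet operation: if both paths give the same constant, result is that constant; if they differ, result is NAC (not-a-constant).
Path A: -2, Path B: -30 -> differ
Result: not-a-constant -> NAC

NAC


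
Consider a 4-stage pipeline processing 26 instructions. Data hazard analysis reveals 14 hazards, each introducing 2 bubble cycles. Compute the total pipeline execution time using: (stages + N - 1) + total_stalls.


Base cycles = 4 + 26 - 1 = 29
Total stalls = 14 * 2 = 28
Total = 29 + 28 = 57

57


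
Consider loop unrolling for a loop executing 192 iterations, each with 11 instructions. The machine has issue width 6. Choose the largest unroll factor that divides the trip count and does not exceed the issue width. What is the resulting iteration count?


Largest divisor of 192 <= 6 is 6
New iterations = 192 / 6 = 32

32


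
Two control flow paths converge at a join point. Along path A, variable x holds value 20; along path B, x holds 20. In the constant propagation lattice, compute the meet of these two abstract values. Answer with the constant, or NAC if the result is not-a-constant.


Meet operation: if both paths give the same constant, result is that constant; if they differ, result is NAC (not-a-constant).
Path A: 20, Path B: 20 -> equal
Result: constant -> 20

20


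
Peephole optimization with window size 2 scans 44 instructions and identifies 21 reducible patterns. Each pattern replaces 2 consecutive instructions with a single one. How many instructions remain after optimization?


Each match removes 1 instructions.
Total removed = 21 * 1 = 21
Remaining = 44 - 21 = 23

23


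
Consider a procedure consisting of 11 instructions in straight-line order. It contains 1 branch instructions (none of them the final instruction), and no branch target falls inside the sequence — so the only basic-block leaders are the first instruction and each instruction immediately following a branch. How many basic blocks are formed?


With no in-sequence branch targets, the leaders are the first instruction plus the instruction after each branch.
Number of basic blocks = branches + 1
= 1 + 1 = 2

2


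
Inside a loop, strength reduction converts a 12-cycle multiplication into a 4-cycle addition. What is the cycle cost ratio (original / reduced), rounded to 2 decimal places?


Ratio = mult_cost / add_cost = 12 / 4 = 3.0

3.0


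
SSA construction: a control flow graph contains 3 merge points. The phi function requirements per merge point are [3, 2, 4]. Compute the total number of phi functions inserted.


Total phi functions = sum of phi functions at each join node
= 3 + 2 + 4 = 9

9


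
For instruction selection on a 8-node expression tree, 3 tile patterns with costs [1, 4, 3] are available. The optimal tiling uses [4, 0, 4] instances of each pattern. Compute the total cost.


Total cost = sum(count_i * cost_i)
= 4*1 + 0*4 + 4*3
= 16

16


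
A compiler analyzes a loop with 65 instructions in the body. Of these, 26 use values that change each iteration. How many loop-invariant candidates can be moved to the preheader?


Invariant candidates = total - loop-dependent
= 65 - 26 = 39

39


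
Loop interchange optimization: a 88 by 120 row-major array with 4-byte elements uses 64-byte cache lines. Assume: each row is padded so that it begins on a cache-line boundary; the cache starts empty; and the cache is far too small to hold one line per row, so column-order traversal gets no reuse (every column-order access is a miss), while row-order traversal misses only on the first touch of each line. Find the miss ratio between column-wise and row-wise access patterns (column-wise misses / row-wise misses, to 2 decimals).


Each row occupies 120 * 4 = 480 bytes and starts on a line boundary, so it spans ceil(480 / 64) = 8 cache lines.
Row-major traversal misses (one per line touched): 88 * ceil(120 * 4 / 64) = 704
Column-major traversal misses (no reuse, every access misses): 88 * 120 = 10560
Ratio = 10560 / 704 = 15.0

15.0


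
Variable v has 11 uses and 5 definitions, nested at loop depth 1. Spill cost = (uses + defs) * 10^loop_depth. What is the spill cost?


uses + defs = 11 + 5 = 16
10^1 = 10
Spill cost = 16 * 10 = 160

160


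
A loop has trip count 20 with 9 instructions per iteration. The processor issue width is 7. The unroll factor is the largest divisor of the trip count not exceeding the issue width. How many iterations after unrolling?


Largest divisor of 20 <= 7 is 5
New iterations = 20 / 5 = 4

4


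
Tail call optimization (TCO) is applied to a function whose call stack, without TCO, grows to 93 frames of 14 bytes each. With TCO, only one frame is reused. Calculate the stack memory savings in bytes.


Without TCO: 93 * 14 = 1302 bytes
With TCO: reuse 1 frame = 14 bytes
Savings = 1302 - 14 = 1288

1288


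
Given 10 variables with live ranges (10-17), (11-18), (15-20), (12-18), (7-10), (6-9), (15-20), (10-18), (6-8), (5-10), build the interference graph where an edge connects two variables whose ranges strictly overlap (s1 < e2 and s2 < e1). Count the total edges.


Check all pairs for overlapping intervals.
Two intervals (s1,e1) and (s2,e2) overlap if s1 < e2 and s2 < e1.
v0 (10-17) vs v1..v9: overlaps v1, v2, v3, v6, v7 -> 5
v1 (11-18) vs v2..v9: overlaps v2, v3, v6, v7 -> 4
v2 (15-20) vs v3..v9: overlaps v3, v6, v7 -> 3
v3 (12-18) vs v4..v9: overlaps v6, v7 -> 2
v4 (7-10) vs v5..v9: overlaps v5, v8, v9 -> 3
v5 (6-9) vs v6..v9: overlaps v8, v9 -> 2
v6 (15-20) vs v7..v9: overlaps v7 -> 1
v7 (10-18) vs v8..v9: overlaps none -> 0
v8 (6-8) vs v9: overlaps v9 -> 1
Total overlapping pairs = 5 + 4 + 3 + 2 + 3 + 2 + 1 + 0 + 1 = 21

21


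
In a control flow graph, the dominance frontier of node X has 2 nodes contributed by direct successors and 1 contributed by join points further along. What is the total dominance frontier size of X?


DF(X) = direct successor contributions + join point contributions
= 2 + 1 = 3

3


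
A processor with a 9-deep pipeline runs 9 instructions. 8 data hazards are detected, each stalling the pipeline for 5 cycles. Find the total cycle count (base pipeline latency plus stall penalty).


Base cycles = 9 + 9 - 1 = 17
Total stalls = 8 * 5 = 40
Total = 17 + 40 = 57

57


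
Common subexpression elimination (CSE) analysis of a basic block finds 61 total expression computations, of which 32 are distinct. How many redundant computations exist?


CSE count = total expressions - unique expressions
= 61 - 32 = 29

29


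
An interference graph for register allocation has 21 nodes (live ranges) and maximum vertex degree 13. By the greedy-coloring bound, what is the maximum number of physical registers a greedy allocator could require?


Greedy coloring never needs more than (max_degree + 1) colors: when coloring a vertex, at most max_degree neighbors are already colored.
Upper bound = 13 + 1 = 14

14


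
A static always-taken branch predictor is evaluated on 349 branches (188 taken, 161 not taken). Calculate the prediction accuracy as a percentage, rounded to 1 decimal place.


Predictor: always-taken
Correct predictions = 188
Accuracy = 188 / 349 * 100 = 53.9%

53.9


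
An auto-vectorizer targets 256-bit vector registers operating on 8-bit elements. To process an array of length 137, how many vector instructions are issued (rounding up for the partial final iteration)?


Width = 256 / 8 = 32 elements per vector op
Iterations = ceil(137 / 32) = 5

5


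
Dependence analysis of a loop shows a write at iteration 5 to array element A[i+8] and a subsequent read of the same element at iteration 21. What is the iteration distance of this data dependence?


Distance = read iteration - write iteration
= 21 - 5 = 16

16


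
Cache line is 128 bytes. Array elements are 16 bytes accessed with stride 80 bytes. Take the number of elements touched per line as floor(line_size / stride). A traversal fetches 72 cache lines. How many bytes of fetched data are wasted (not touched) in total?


Elements per line = floor(128 / 80) = 1
Bytes used per line = 1 * 16 = 16
Wasted per line = 128 - 16 = 112
Total wasted = 112 * 72 = 8064

8064


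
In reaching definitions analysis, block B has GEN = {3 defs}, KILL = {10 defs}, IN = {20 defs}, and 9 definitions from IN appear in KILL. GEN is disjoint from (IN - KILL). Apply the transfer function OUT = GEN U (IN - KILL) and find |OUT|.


IN - KILL: 20 - 9 = 11 surviving definitions
OUT = GEN + surviving = 3 + 11 = 14

14


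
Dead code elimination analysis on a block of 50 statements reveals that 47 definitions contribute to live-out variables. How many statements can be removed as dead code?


Dead code = total statements - live definitions
= 50 - 47 = 3

3


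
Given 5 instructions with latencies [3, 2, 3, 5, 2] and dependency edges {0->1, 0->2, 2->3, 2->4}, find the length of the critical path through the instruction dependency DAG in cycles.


Compute longest path through dependency graph: dist(Ik) = max over predecessors of dist + latency(Ik).
dist(I0) = latency 3 = 3
dist(I1) = dist(I0) + 2 = 3 + 2 = 5
dist(I2) = dist(I0) + 3 = 3 + 3 = 6
dist(I3) = dist(I2) + 5 = 6 + 5 = 11
dist(I4) = dist(I2) + 2 = 6 + 2 = 8
Critical path = max dist = 11

11


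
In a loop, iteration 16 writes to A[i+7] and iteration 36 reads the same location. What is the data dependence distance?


Distance = read iteration - write iteration
= 36 - 16 = 20

20


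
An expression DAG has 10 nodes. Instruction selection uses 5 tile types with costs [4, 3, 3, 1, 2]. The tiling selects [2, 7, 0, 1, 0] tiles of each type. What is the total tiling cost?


Total cost = sum(count_i * cost_i)
= 2*4 + 7*3 + 0*3 + 1*1 + 0*2
= 30

30


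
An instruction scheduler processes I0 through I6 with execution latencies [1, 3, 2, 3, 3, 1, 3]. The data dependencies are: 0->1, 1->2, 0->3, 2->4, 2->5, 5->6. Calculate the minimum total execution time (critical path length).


Compute longest path through dependency graph: dist(Ik) = max over predecessors of dist + latency(Ik).
dist(I0) = latency 1 = 1
dist(I1) = dist(I0) + 3 = 1 + 3 = 4
dist(I2) = dist(I1) + 2 = 4 + 2 = 6
dist(I3) = dist(I0) + 3 = 1 + 3 = 4
dist(I4) = dist(I2) + 3 = 6 + 3 = 9
dist(I5) = dist(I2) + 1 = 6 + 1 = 7
dist(I6) = dist(I5) + 3 = 7 + 3 = 10
Critical path = max dist = 10

10


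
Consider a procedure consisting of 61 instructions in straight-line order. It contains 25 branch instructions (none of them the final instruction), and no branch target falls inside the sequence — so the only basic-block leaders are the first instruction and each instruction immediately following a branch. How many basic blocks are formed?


With no in-sequence branch targets, the leaders are the first instruction plus the instruction after each branch.
Number of basic blocks = branches + 1
= 25 + 1 = 26

26


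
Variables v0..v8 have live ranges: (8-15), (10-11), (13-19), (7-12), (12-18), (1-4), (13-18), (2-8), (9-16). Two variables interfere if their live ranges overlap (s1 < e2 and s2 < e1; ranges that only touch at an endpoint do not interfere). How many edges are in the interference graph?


Check all pairs for overlapping intervals.
Two intervals (s1,e1) and (s2,e2) overlap if s1 < e2 and s2 < e1.
v0 (8-15) vs v1..v8: overlaps v1, v2, v3, v4, v6, v8 -> 6
v1 (10-11) vs v2..v8: overlaps v3, v8 -> 2
v2 (13-19) vs v3..v8: overlaps v4, v6, v8 -> 3
v3 (7-12) vs v4..v8: overlaps v7, v8 -> 2
v4 (12-18) vs v5..v8: overlaps v6, v8 -> 2
v5 (1-4) vs v6..v8: overlaps v7 -> 1
v6 (13-18) vs v7..v8: overlaps v8 -> 1
v7 (2-8) vs v8: overlaps none -> 0
Total overlapping pairs = 6 + 2 + 3 + 2 + 2 + 1 + 1 + 0 = 17

17


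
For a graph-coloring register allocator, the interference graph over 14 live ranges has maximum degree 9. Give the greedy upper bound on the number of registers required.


Greedy coloring never needs more than (max_degree + 1) colors: when coloring a vertex, at most max_degree neighbors are already colored.
Upper bound = 9 + 1 = 10

10


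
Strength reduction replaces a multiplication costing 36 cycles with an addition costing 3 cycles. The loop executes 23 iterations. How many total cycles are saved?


Per-iteration saving = 36 - 3 = 33
Total saved = 23 * 33 = 759

759


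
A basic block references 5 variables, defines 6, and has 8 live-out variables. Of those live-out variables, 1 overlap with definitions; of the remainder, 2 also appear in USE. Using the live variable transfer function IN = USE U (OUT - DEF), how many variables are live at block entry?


OUT - DEF: 8 - 1 = 7
|IN| = |USE| + |OUT - DEF| - |USE ∩ (OUT - DEF)| = 5 + 7 - 2 = 10

10


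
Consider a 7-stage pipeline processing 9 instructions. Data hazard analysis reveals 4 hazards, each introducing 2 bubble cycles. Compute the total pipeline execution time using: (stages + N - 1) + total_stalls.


Base cycles = 7 + 9 - 1 = 15
Total stalls = 4 * 2 = 8
Total = 15 + 8 = 23

23


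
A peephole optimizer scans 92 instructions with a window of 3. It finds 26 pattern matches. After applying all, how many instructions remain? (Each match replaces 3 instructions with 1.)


Each match removes 2 instructions.
Total removed = 26 * 2 = 52
Remaining = 92 - 52 = 40

40


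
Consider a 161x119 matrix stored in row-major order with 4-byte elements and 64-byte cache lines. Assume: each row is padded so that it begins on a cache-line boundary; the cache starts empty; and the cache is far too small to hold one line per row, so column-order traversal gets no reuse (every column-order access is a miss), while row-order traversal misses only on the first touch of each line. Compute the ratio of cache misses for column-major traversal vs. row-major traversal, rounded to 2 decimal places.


Each row occupies 119 * 4 = 476 bytes and starts on a line boundary, so it spans ceil(476 / 64) = 8 cache lines.
Row-major traversal misses (one per line touched): 161 * ceil(119 * 4 / 64) = 1288
Column-major traversal misses (no reuse, every access misses): 161 * 119 = 19159
Ratio = 19159 / 1288 = 14.88

14.88
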